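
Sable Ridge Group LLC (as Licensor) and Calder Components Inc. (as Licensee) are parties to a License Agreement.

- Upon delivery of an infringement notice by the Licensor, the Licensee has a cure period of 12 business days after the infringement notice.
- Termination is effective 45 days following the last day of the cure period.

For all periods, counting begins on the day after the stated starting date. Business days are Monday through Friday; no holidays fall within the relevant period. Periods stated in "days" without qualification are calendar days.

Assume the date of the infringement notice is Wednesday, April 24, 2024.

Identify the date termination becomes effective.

June 24, 2024

The last day of the cure period: 12 business days after Wednesday, April 24, 2024, skipping weekends — Apr 25, Apr 26, Apr 29, Apr 30, …, May 8, May 9, May 10 — lands on Friday, May 10, 2024.
Adding 45 calendar days to May 10, 2024 gives June 24, 2024, which is the date termination becomes effective.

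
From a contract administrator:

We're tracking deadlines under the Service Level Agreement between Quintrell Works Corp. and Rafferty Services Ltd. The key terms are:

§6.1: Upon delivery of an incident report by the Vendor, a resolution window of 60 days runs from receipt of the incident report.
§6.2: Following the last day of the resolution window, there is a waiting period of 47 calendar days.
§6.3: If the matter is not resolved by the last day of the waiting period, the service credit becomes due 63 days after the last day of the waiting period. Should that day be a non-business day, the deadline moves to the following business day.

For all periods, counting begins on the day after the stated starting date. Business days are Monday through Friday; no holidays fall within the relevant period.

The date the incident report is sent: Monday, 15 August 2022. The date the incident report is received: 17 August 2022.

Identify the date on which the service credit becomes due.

3 February 2023

The last day of the resolution window: 17 August 2022 + 60 days = 16 October 2022.
The last day of the waiting period: 16 October 2022 + 47 days = 2 December 2022.
Adding 63 calendar days to 2 December 2022 gives 3 February 2023, which is the date on which the service credit becomes due. 3 February 2023 is a Friday, so no roll-forward applies.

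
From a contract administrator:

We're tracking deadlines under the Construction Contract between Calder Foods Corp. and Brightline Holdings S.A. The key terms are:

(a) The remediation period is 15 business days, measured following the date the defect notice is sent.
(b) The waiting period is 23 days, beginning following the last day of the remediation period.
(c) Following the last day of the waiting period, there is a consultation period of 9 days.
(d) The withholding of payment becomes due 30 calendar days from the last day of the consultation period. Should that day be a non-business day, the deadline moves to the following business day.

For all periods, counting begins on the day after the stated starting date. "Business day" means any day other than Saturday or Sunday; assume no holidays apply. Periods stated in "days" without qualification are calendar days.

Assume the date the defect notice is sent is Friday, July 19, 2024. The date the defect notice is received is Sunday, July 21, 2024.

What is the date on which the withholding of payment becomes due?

From Friday, July 19, 2024, 15 business days (Jul 22, Jul 23, Jul 24, Jul 25, …, Aug 7, Aug 8, Aug 9, skipping weekends) brings us to Friday, August 9, 2024, which is the last day of the remediation period.
The last day of the waiting period: 23 calendar days after August 9, 2024 is September 1, 2024.
Adding 9 calendar days to September 1, 2024 gives September 10, 2024, which is the last day of the consultation period.
The date on which the withholding of payment becomes due: 30 calendar days after September 10, 2024 is October 10, 2024. October 10, 2024 is a Thursday, so no roll-forward applies.

October 10, 2024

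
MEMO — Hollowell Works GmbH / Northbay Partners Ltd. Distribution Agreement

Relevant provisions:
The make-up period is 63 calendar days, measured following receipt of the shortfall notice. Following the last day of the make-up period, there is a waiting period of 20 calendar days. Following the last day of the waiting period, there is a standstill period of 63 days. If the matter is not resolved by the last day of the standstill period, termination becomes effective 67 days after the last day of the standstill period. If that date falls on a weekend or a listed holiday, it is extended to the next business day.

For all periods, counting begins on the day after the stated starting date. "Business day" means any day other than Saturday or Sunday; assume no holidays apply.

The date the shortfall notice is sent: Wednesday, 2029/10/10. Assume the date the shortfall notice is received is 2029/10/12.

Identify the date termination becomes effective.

The last day of the make-up period: 63 calendar days after 2029/10/12 is 2029/12/14.
The last day of the waiting period: 2029/12/14 + 20 days = 2030/01/03.
The last day of the standstill period: 63 calendar days after 2030/01/03 is 2030/03/07.
Adding 67 calendar days to 2030/03/07 gives 2030/05/13, which is the date termination becomes effective. 2030/05/13 is a Monday, so no roll-forward applies.

2030/05/13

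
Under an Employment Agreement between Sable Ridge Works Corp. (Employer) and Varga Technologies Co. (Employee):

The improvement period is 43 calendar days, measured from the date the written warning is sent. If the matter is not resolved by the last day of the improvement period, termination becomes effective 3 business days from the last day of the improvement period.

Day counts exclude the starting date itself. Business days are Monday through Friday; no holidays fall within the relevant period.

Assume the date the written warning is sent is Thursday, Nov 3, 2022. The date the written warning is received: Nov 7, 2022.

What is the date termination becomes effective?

Adding 43 calendar days to Nov 3, 2022 gives Dec 16, 2022, which is the last day of the improvement period.
The date termination becomes effective: counting 3 business days from Friday, Dec 16, 2022 (Dec 19, Dec 20, Dec 21, skipping weekends) reaches Wednesday, Dec 21, 2022.

Dec 21, 2022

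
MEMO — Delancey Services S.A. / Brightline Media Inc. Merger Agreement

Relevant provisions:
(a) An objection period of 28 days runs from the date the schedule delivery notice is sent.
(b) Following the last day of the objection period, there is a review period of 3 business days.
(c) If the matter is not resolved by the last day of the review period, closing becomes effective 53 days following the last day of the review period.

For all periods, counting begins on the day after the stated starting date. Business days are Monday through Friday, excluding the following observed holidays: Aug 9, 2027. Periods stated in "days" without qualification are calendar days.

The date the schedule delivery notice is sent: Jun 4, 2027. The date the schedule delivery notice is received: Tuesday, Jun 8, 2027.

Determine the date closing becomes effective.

Aug 29, 2027

The last day of the objection period: Jun 4, 2027 + 28 days = Jul 2, 2027.
From Friday, Jul 2, 2027, 3 business days (Jul 5, Jul 6, Jul 7, skipping weekends) brings us to Wednesday, Jul 7, 2027, which is the last day of the review period.
Adding 53 calendar days to Jul 7, 2027 gives Aug 29, 2027, which is the date closing becomes effective.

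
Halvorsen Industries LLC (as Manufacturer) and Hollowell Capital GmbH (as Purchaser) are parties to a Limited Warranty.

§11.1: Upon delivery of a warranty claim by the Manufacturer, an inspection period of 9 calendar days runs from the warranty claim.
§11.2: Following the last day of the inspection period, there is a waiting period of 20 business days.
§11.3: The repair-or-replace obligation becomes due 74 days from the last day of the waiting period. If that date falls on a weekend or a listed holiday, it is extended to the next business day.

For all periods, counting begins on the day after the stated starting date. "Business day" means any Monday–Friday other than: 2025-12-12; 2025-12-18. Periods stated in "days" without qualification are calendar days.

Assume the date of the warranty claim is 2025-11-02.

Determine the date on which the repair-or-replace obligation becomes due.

2026-02-23

The last day of the inspection period: 9 calendar days after 2025-11-02 is 2025-11-11.
From Tuesday, 2025-11-11, 20 business days (Nov 12, Nov 13, Nov 14, Nov 17, …, Dec 5, Dec 8, Dec 9, skipping weekends) brings us to Tuesday, 2025-12-09, which is the last day of the waiting period.
The date on which the repair-or-replace obligation becomes due: 2025-12-09 + 74 days = 2026-02-21. That falls on a Saturday, so it rolls to the next business day, Monday, 2026-02-23.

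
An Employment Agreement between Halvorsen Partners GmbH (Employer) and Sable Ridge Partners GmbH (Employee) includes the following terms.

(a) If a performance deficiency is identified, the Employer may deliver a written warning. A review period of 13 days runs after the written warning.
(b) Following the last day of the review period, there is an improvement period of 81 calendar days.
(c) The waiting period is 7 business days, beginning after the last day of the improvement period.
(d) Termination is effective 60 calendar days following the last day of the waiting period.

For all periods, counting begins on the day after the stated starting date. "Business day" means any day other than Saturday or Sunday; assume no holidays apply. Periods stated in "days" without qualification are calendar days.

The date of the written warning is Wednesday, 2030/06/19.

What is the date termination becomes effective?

2030/11/30

Adding 13 calendar days to 2030/06/19 gives 2030/07/02, which is the last day of the review period.
Adding 81 calendar days to 2030/07/02 gives 2030/09/21, which is the last day of the improvement period.
The last day of the waiting period: 7 business days after Saturday, 2030/09/21, skipping weekends — Sep 23, Sep 24, Sep 25, Sep 26, Sep 27, Sep 30, Oct 1 — lands on Tuesday, 2030/10/01.
The date termination becomes effective: 60 calendar days after 2030/10/01 is 2030/11/30.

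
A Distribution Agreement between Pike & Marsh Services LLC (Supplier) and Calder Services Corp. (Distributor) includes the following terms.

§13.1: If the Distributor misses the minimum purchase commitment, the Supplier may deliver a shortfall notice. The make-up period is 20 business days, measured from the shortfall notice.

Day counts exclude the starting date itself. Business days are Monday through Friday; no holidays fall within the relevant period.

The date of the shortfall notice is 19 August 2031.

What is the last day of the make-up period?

From Tuesday, 19 August 2031, 20 business days (Aug 20, Aug 21, Aug 22, Aug 25, …, Sep 12, Sep 15, Sep 16, skipping weekends) brings us to Tuesday, 16 September 2031, which is the last day of the make-up period.

16 September 2031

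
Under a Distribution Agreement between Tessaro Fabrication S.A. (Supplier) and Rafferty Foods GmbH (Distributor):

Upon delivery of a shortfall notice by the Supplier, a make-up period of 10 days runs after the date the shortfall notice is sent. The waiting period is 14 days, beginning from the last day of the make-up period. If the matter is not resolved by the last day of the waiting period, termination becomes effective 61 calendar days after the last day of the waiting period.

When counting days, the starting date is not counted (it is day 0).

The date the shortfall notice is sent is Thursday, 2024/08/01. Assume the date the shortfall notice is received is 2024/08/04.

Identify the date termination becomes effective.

2024/10/25

The last day of the make-up period: 10 calendar days after 2024/08/01 is 2024/08/11.
The last day of the waiting period: 14 calendar days after 2024/08/11 is 2024/08/25.
Adding 61 calendar days to 2024/08/25 gives 2024/10/25, which is the date termination becomes effective.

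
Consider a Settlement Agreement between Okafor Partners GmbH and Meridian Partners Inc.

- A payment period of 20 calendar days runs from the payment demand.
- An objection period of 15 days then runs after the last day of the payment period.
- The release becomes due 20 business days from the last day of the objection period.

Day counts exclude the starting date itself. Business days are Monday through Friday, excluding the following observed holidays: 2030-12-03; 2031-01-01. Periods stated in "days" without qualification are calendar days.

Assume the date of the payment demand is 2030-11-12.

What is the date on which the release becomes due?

2031-01-15

The last day of the payment period: 2030-11-12 + 20 days = 2030-12-02.
The last day of the objection period: 2030-12-02 + 15 days = 2030-12-17.
The date on which the release becomes due: 20 business days after Tuesday, 2030-12-17, skipping weekends and the listed holiday on Jan 1 — Dec 18, Dec 19, Dec 20, Dec 23, …, Jan 13, Jan 14, Jan 15 — lands on Wednesday, 2031-01-15.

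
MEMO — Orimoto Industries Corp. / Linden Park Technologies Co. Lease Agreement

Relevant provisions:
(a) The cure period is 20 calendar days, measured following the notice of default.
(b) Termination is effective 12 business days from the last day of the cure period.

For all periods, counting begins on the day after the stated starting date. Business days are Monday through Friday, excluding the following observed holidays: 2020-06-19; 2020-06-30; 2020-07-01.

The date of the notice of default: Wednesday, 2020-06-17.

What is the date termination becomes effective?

2020-07-23

Adding 20 calendar days to 2020-06-17 gives 2020-07-07, which is the last day of the cure period.
The date termination becomes effective: 12 business days after Tuesday, 2020-07-07, skipping weekends — Jul 8, Jul 9, Jul 10, Jul 13, …, Jul 21, Jul 22, Jul 23 — lands on Thursday, 2020-07-23.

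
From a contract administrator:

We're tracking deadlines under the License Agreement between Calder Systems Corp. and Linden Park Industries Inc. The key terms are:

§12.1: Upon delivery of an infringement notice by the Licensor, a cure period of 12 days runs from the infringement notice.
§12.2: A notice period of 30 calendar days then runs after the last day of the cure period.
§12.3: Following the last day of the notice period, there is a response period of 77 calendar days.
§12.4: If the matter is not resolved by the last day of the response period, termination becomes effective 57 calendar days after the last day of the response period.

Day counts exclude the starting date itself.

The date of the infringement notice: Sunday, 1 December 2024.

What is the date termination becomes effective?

The last day of the cure period: 1 December 2024 + 12 days = 13 December 2024.
The last day of the notice period: 30 calendar days after 13 December 2024 is 12 January 2025.
The last day of the response period: 12 January 2025 + 77 days = 30 March 2025.
The date termination becomes effective: 57 calendar days after 30 March 2025 is 26 May 2025.

26 May 2025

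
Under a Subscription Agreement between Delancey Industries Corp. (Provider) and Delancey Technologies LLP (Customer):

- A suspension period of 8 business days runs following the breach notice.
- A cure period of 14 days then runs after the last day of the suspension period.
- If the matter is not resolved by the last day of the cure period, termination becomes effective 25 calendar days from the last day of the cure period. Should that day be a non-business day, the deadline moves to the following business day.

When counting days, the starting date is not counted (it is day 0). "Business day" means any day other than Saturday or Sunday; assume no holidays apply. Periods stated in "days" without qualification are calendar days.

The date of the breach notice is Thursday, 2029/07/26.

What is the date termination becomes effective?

From Thursday, 2029/07/26, 8 business days (Jul 27, Jul 30, Jul 31, Aug 1, Aug 2, Aug 3, Aug 6, Aug 7, skipping weekends) brings us to Tuesday, 2029/08/07, which is the last day of the suspension period.
The last day of the cure period: 2029/08/07 + 14 days = 2029/08/21.
The date termination becomes effective: 2029/08/21 + 25 days = 2029/09/15. That falls on a Saturday, so it rolls to the next business day, Monday, 2029/09/17.

2029/09/17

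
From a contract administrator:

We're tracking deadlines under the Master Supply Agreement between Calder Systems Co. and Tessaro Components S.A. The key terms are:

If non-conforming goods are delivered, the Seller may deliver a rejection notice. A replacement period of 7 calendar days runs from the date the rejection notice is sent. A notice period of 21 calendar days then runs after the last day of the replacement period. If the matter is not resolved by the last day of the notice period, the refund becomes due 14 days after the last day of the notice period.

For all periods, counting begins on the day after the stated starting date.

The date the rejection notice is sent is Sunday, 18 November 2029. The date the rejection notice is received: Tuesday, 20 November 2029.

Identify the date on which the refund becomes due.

30 December 2029

The last day of the replacement period: 7 calendar days after 18 November 2029 is 25 November 2029.
The last day of the notice period: 21 calendar days after 25 November 2029 is 16 December 2029.
The date on which the refund becomes due: 16 December 2029 + 14 days = 30 December 2029.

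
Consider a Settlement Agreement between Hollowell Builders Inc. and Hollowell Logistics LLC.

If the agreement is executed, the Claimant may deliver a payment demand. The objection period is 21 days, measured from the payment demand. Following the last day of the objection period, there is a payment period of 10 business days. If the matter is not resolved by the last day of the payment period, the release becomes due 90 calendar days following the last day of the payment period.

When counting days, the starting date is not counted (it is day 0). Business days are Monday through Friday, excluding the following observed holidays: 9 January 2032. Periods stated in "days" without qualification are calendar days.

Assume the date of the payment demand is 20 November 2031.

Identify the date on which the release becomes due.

24 March 2032

The last day of the objection period: 21 calendar days after 20 November 2031 is 11 December 2031.
The last day of the payment period: 10 business days after Thursday, 11 December 2031, skipping weekends — Dec 12, Dec 15, Dec 16, Dec 17, Dec 18, Dec 19, Dec 22, Dec 23, Dec 24, Dec 25 — lands on Thursday, 25 December 2031.
The date on which the release becomes due: 25 December 2031 + 90 days = 24 March 2032.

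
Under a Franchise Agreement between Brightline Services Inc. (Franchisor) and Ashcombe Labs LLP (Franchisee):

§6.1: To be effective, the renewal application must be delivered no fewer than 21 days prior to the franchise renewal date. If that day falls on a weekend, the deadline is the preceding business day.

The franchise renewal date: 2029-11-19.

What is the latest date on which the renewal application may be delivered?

Counting back 21 calendar days from 2029-11-19 gives 2029-10-29. That is a Monday, so no adjustment is needed.

2029-10-29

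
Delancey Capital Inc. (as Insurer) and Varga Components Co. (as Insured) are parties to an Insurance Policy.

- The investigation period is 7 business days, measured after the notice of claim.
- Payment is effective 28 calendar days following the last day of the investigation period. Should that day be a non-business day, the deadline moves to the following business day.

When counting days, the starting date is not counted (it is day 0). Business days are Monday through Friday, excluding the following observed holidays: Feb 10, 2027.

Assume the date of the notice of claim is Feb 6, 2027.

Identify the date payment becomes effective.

The last day of the investigation period: 7 business days after Saturday, Feb 6, 2027, skipping weekends and the listed holiday on Feb 10 — Feb 8, Feb 9, Feb 11, Feb 12, Feb 15, Feb 16, Feb 17 — lands on Wednesday, Feb 17, 2027.
Adding 28 calendar days to Feb 17, 2027 gives Mar 17, 2027, which is the date payment becomes effective. Mar 17, 2027 is a Wednesday and is not a listed holiday, so no roll-forward applies.

Mar 17, 2027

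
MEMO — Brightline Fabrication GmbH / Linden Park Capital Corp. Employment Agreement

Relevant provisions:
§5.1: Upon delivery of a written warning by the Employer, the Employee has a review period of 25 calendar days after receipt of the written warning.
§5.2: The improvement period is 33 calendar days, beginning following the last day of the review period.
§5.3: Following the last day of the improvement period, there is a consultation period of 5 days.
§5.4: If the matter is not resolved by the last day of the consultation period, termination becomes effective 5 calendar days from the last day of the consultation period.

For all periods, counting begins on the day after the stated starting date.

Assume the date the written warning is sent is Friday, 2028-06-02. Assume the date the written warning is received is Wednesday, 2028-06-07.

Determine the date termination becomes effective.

2028-08-14

The last day of the review period: 25 calendar days after 2028-06-07 is 2028-07-02.
The last day of the improvement period: 33 calendar days after 2028-07-02 is 2028-08-04.
The last day of the consultation period: 5 calendar days after 2028-08-04 is 2028-08-09.
The date termination becomes effective: 2028-08-09 + 5 days = 2028-08-14.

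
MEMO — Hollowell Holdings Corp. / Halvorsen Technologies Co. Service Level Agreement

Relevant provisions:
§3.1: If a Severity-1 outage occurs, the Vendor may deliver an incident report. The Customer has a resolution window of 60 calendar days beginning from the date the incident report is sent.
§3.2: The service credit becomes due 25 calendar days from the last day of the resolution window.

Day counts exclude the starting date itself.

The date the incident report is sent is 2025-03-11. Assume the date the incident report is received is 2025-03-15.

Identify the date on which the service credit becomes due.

2025-06-04

The last day of the resolution window: 60 calendar days after 2025-03-11 is 2025-05-10.
Adding 25 calendar days to 2025-05-10 gives 2025-06-04, which is the date on which the service credit becomes due.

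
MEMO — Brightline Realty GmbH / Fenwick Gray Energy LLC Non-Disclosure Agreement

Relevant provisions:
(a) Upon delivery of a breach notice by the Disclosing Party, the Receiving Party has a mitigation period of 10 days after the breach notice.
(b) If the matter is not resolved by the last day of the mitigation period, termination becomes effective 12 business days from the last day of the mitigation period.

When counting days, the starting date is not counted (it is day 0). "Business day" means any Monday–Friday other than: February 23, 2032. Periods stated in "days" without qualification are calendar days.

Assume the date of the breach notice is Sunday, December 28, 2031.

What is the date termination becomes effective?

The last day of the mitigation period: 10 calendar days after December 28, 2031 is January 7, 2032.
The date termination becomes effective: 12 business days after Wednesday, January 7, 2032, skipping weekends — Jan 8, Jan 9, Jan 12, Jan 13, …, Jan 21, Jan 22, Jan 23 — lands on Friday, January 23, 2032.

January 23, 2032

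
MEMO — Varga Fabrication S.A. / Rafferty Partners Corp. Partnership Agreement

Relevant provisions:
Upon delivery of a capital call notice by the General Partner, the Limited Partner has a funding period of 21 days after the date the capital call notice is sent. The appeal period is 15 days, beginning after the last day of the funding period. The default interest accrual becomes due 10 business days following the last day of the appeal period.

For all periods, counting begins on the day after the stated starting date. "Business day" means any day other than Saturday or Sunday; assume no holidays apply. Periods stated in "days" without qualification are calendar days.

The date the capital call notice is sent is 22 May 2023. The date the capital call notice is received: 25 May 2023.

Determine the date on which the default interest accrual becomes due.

Adding 21 calendar days to 22 May 2023 gives 12 June 2023, which is the last day of the funding period.
Adding 15 calendar days to 12 June 2023 gives 27 June 2023, which is the last day of the appeal period.
The date on which the default interest accrual becomes due: 10 business days after Tuesday, 27 June 2023, skipping weekends — Jun 28, Jun 29, Jun 30, Jul 3, Jul 4, Jul 5, Jul 6, Jul 7, Jul 10, Jul 11 — lands on Tuesday, 11 July 2023.

11 July 2023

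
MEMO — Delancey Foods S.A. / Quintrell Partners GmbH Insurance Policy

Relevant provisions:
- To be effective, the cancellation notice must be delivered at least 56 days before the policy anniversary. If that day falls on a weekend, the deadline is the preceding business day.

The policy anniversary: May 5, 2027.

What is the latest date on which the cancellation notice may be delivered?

Mar 10, 2027

Counting back 56 calendar days from May 5, 2027 gives Mar 10, 2027. That is a Wednesday, so no adjustment is needed.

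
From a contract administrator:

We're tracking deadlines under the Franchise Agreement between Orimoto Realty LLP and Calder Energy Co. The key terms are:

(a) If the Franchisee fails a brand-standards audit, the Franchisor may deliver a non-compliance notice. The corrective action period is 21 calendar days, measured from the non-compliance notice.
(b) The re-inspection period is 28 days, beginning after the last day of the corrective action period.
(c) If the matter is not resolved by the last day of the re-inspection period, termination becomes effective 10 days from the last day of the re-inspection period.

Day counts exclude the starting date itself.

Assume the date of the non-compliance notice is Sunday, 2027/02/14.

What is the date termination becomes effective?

2027/04/14

The last day of the corrective action period: 21 calendar days after 2027/02/14 is 2027/03/07.
The last day of the re-inspection period: 2027/03/07 + 28 days = 2027/04/04.
The date termination becomes effective: 2027/04/04 + 10 days = 2027/04/14.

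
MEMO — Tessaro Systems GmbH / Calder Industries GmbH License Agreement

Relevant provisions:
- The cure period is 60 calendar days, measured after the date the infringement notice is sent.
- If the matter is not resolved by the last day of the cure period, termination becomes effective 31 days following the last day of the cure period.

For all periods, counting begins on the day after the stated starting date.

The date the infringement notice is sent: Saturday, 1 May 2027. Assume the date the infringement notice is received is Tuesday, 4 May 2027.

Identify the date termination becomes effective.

The last day of the cure period: 60 calendar days after 1 May 2027 is 30 June 2027.
The date termination becomes effective: 30 June 2027 + 31 days = 31 July 2027.

31 July 2027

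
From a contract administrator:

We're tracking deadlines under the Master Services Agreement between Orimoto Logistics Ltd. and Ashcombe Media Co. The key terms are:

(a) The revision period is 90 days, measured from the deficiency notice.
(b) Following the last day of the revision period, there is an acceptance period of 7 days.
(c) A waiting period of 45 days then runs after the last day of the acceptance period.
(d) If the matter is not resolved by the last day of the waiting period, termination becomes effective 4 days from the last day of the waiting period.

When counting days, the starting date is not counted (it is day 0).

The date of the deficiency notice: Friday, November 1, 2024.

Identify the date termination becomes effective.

Adding 90 calendar days to November 1, 2024 gives January 30, 2025, which is the last day of the revision period.
The last day of the acceptance period: 7 calendar days after January 30, 2025 is February 6, 2025.
Adding 45 calendar days to February 6, 2025 gives March 23, 2025, which is the last day of the waiting period.
The date termination becomes effective: 4 calendar days after March 23, 2025 is March 27, 2025.

March 27, 2025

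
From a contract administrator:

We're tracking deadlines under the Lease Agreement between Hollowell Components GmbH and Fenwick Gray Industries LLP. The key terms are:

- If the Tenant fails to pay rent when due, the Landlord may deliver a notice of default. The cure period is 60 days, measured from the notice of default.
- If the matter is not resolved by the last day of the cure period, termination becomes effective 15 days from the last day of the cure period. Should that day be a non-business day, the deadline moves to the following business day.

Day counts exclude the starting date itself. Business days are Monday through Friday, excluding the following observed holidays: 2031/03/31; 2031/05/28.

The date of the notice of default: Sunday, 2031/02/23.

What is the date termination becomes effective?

Adding 60 calendar days to 2031/02/23 gives 2031/04/24, which is the last day of the cure period.
The date termination becomes effective: 2031/04/24 + 15 days = 2031/05/09. 2031/05/09 is a Friday and is not a listed holiday, so no roll-forward applies.

2031/05/09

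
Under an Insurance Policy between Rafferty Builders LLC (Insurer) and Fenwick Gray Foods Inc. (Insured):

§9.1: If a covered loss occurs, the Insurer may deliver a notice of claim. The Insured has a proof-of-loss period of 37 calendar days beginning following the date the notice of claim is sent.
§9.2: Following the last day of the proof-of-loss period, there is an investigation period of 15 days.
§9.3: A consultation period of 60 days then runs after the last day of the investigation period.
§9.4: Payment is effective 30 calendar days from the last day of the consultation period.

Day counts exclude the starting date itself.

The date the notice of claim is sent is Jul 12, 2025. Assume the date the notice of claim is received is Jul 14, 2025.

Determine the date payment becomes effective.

The last day of the proof-of-loss period: Jul 12, 2025 + 37 days = Aug 18, 2025.
The last day of the investigation period: Aug 18, 2025 + 15 days = Sep 2, 2025.
The last day of the consultation period: Sep 2, 2025 + 60 days = Nov 1, 2025.
The date payment becomes effective: 30 calendar days after Nov 1, 2025 is Dec 1, 2025.

Dec 1, 2025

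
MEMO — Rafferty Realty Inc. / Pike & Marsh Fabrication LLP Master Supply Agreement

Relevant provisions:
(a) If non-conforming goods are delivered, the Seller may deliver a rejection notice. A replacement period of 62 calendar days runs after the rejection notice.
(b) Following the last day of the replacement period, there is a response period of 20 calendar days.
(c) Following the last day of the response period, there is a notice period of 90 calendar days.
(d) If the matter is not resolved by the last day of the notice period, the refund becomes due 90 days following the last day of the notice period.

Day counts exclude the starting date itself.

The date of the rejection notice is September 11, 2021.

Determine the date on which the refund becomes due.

The last day of the replacement period: 62 calendar days after September 11, 2021 is November 12, 2021.
The last day of the response period: 20 calendar days after November 12, 2021 is December 2, 2021.
The last day of the notice period: December 2, 2021 + 90 days = March 2, 2022.
The date on which the refund becomes due: 90 calendar days after March 2, 2022 is May 31, 2022.

May 31, 2022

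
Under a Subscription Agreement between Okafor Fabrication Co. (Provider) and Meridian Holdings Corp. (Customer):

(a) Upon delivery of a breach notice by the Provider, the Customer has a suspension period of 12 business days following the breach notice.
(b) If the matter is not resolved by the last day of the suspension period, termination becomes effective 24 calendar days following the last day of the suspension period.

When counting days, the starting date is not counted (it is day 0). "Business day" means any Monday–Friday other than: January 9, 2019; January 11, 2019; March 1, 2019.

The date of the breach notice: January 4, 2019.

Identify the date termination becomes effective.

February 17, 2019

The last day of the suspension period: counting 12 business days from Friday, January 4, 2019 (Jan 7, Jan 8, Jan 10, Jan 14, …, Jan 22, Jan 23, Jan 24, skipping weekends and the listed holidays on Jan 9, Jan 11) reaches Thursday, January 24, 2019.
Adding 24 calendar days to January 24, 2019 gives February 17, 2019, which is the date termination becomes effective.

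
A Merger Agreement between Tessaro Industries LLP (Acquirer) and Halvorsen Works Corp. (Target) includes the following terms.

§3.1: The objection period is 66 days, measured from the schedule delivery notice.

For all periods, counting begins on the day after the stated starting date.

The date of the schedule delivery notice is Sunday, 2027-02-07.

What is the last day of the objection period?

2027-04-14

Adding 66 calendar days to 2027-02-07 gives 2027-04-14, which is the last day of the objection period.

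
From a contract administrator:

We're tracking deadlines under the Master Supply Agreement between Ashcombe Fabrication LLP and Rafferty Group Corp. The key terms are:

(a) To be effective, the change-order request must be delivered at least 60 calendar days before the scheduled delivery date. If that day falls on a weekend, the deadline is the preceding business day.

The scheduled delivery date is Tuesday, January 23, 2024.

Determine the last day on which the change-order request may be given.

Counting back 60 calendar days from January 23, 2024 gives November 24, 2023. That is a Friday, so no adjustment is needed.

November 24, 2023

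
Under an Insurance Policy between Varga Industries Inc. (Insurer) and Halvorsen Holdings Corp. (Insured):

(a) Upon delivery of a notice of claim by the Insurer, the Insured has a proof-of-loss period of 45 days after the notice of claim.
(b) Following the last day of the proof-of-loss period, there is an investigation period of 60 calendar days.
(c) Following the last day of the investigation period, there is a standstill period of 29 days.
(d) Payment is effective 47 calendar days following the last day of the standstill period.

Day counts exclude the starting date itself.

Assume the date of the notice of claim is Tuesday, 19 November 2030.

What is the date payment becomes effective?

Adding 45 calendar days to 19 November 2030 gives 3 January 2031, which is the last day of the proof-of-loss period.
The last day of the investigation period: 60 calendar days after 3 January 2031 is 4 March 2031.
The last day of the standstill period: 29 calendar days after 4 March 2031 is 2 April 2031.
The date payment becomes effective: 2 April 2031 + 47 days = 19 May 2031.

19 May 2031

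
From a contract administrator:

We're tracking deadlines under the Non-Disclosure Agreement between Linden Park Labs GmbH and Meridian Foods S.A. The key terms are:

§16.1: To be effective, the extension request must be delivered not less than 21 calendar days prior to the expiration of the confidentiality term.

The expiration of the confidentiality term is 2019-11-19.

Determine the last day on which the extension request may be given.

2019-10-29

Counting back 21 calendar days from 2019-11-19 gives 2019-10-29.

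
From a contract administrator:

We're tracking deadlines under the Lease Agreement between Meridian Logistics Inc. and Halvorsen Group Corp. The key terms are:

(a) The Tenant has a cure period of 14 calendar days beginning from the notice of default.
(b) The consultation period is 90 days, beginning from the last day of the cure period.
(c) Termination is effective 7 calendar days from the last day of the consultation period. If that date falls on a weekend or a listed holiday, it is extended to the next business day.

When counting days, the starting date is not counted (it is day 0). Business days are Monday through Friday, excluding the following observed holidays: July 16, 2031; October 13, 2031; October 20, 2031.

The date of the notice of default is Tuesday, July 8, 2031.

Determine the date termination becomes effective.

Adding 14 calendar days to July 8, 2031 gives July 22, 2031, which is the last day of the cure period.
The last day of the consultation period: July 22, 2031 + 90 days = October 20, 2031.
The date termination becomes effective: October 20, 2031 + 7 days = October 27, 2031. October 27, 2031 is a Monday and is not a listed holiday, so no roll-forward applies.

October 27, 2031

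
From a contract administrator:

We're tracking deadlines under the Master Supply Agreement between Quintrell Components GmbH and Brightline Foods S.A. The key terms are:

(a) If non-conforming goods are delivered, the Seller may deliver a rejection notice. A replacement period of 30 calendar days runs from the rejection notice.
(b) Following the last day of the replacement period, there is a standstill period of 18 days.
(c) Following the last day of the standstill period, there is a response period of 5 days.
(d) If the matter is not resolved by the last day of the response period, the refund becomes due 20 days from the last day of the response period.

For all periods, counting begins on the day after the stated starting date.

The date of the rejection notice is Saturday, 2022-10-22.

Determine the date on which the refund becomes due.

2023-01-03

The last day of the replacement period: 2022-10-22 + 30 days = 2022-11-21.
The last day of the standstill period: 18 calendar days after 2022-11-21 is 2022-12-09.
Adding 5 calendar days to 2022-12-09 gives 2022-12-14, which is the last day of the response period.
The date on which the refund becomes due: 2022-12-14 + 20 days = 2023-01-03.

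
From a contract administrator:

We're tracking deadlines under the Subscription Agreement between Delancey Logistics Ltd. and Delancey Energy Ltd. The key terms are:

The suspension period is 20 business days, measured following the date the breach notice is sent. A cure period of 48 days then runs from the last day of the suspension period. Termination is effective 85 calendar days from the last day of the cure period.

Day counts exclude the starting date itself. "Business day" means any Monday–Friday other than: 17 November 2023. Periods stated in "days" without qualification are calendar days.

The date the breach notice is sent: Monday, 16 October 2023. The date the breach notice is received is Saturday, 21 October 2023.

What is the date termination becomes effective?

The last day of the suspension period: counting 20 business days from Monday, 16 October 2023 (Oct 17, Oct 18, Oct 19, Oct 20, …, Nov 9, Nov 10, Nov 13, skipping weekends) reaches Monday, 13 November 2023.
The last day of the cure period: 48 calendar days after 13 November 2023 is 31 December 2023.
The date termination becomes effective: 85 calendar days after 31 December 2023 is 25 March 2024.

25 March 2024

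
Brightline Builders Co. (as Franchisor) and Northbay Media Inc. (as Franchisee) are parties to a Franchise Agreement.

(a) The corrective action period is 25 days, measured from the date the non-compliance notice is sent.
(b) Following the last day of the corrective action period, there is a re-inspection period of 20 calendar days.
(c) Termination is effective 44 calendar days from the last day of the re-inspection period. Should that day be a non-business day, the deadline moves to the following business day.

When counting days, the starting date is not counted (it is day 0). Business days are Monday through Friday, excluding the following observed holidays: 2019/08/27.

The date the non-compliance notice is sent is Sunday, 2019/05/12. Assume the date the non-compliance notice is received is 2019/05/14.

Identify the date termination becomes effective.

2019/08/09

Adding 25 calendar days to 2019/05/12 gives 2019/06/06, which is the last day of the corrective action period.
The last day of the re-inspection period: 20 calendar days after 2019/06/06 is 2019/06/26.
The date termination becomes effective: 2019/06/26 + 44 days = 2019/08/09. 2019/08/09 is a Friday and is not a listed holiday, so no roll-forward applies.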